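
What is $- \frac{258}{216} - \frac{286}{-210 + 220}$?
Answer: $- \frac{5363}{180} \approx -29.794$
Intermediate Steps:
$- \frac{258}{216} - \frac{286}{-210 + 220} = \left(-258\right) \frac{1}{216} - \frac{286}{10} = - \frac{43}{36} - \frac{143}{5} = - \frac{5363}{180}$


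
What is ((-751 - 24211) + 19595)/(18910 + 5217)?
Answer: -5367/24127 ≈ -0.22245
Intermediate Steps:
((-751 - 24211) + 19595)/(18910 + 5217) = (-24962 + 19595)/24127 = -5367*1/24127 = -5367/24127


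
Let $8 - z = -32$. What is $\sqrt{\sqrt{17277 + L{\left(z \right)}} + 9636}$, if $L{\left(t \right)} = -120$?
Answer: $\sqrt{9636 + \sqrt{17157}} \approx 98.828$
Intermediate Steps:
$z = 40$ ($z = 8 - -32 = 8 + 32 = 40$)
$\sqrt{\sqrt{17277 + L{\left(z \right)}} + 9636} = \sqrt{\sqrt{17277 - 120} + 9636} = \sqrt{\sqrt{17157} + 9636} = \sqrt{9636 + \sqrt{17157}}$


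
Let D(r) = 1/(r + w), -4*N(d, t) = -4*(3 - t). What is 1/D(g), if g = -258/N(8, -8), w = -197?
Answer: -2425/11 ≈ -220.45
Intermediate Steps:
N(d, t) = 3 - t (N(d, t) = -(-1)*(3 - t) = -(-12 + 4*t)/4 = 3 - t)
g = -258/11 (g = -258/(3 - 1*(-8)) = -258/(3 + 8) = -258/11 ≈ -23.455)
D(r) = 1/(-197 + r) (D(r) = 1/(r - 197) = 1/(-197 + r))
1/D(g) = 1/(1/(-197 - 258/11)) = 1/(1/(-2425/11)) = 1/(-11/2425) = -2425/11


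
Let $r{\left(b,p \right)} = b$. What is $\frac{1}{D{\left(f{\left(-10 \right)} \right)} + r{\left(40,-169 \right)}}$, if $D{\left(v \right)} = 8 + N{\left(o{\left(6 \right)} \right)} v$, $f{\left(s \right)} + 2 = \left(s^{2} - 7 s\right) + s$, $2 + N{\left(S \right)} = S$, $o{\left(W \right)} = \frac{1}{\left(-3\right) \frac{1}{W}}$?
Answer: $- \frac{1}{584} \approx -0.0017123$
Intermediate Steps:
$o{\left(W \right)} = - \frac{W}{3}$
$N{\left(S \right)} = -2 + S$
$f{\left(s \right)} = -2 + s^{2} - 6 s$ ($f{\left(s \right)} = -2 + \left(\left(s^{2} - 7 s\right) + s\right) = -2 + \left(s^{2} - 6 s\right) = -2 + s^{2} - 6 s$)
$D{\left(v \right)} = 8 - 4 v$ ($D{\left(v \right)} = 8 + \left(-2 - 2\right) v = 8 - 4 v$)
$\frac{1}{D{\left(f{\left(-10 \right)} \right)} + r{\left(40,-169 \right)}} = \frac{1}{\left(8 - 4 \left(-2 + \left(-10\right)^{2} - -60\right)\right) + 40} = \frac{1}{\left(8 - 4 \left(-2 + 100 + 60\right)\right) + 40} = \frac{1}{\left(8 - 632\right) + 40} = \frac{1}{-624 + 40} = \frac{1}{-584} = - \frac{1}{584}$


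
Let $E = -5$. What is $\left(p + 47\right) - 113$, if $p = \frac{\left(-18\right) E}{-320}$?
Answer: $- \frac{2121}{32} \approx -66.281$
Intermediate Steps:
$p = - \frac{9}{32}$ ($p = \frac{\left(-18\right) \left(-5\right)}{-320} = 90 \left(- \frac{1}{320}\right) = - \frac{9}{32} \approx -0.28125$)
$\left(p + 47\right) - 113 = \left(- \frac{9}{32} + 47\right) - 113 = \frac{1495}{32} - 113 = - \frac{2121}{32}$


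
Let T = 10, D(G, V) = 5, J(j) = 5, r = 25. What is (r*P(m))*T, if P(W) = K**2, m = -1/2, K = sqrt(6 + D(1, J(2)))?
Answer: 2750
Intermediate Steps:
K = sqrt(11) (K = sqrt(6 + 5) = sqrt(11) ≈ 3.3166)
m = -1/2 (m = -1*1/2 = -1/2 ≈ -0.50000)
P(W) = 11 (P(W) = (sqrt(11))**2 = 11)
(r*P(m))*T = (25*11)*10 = 275*10 = 2750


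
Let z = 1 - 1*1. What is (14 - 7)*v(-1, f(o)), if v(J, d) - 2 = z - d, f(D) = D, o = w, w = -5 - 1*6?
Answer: 91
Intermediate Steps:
w = -11 (w = -5 - 6 = -11)
o = -11
z = 0 (z = 1 - 1 = 0)
v(J, d) = 2 - d (v(J, d) = 2 + (0 - d) = 2 - d)
(14 - 7)*v(-1, f(o)) = (14 - 7)*(2 - 1*(-11)) = 7*(2 + 11) = 7*13 = 91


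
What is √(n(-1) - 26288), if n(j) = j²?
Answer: I*√26287 ≈ 162.13*I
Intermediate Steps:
√(n(-1) - 26288) = √((-1)² - 26288) = √(1 - 26288) = √(-26287) = I*√26287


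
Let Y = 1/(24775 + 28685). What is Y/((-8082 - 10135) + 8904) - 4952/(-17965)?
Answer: 493093395799/1788857617140 ≈ 0.27565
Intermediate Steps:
Y = 1/53460 ≈ 1.8706e-5
Y/((-8082 - 10135) + 8904) - 4952/(-17965) = 1/(53460*((-8082 - 10135) + 8904)) - 4952/(-17965) = 1/(53460*(-18217 + 8904)) - 4952*(-1/17965) = (1/53460)/(-9313) + 4952/17965 = (1/53460)*(-1/9313) + 4952/17965 = -1/497872980 + 4952/17965 = 493093395799/1788857617140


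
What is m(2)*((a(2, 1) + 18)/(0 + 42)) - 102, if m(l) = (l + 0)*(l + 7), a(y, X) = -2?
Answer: -666/7 ≈ -95.143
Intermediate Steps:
m(l) = l*(7 + l)
m(2)*((a(2, 1) + 18)/(0 + 42)) - 102 = (2*(7 + 2))*((-2 + 18)/(0 + 42)) - 102 = (2*9)*(16/42) - 102 = 18*(16*(1/42)) - 102 = 18*(8/21) - 102 = 48/7 - 102 = -666/7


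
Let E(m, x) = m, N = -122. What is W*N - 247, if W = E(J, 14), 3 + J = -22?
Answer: 2803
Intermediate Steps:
J = -25 (J = -3 - 22 = -25)
W = -25
W*N - 247 = -25*(-122) - 247 = 3050 - 247 = 2803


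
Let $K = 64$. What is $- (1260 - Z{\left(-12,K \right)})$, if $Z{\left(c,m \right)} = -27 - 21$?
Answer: $-1308$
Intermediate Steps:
$Z{\left(c,m \right)} = -48$ ($Z{\left(c,m \right)} = -27 - 21 = -48$)
$- (1260 - Z{\left(-12,K \right)}) = - (1260 - -48) = - (1260 + 48) = \left(-1\right) 1308 = -1308$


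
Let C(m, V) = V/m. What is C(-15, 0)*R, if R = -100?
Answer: 0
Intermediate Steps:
C(-15, 0)*R = (0/(-15))*(-100) = (0*(-1/15))*(-100) = 0*(-100) = 0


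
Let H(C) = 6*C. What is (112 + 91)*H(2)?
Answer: 2436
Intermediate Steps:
(112 + 91)*H(2) = (112 + 91)*(6*2) = 203*12 = 2436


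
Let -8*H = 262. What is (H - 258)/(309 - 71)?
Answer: -1163/952 ≈ -1.2216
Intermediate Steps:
H = -131/4 (H = -1/8*262 = -131/4 ≈ -32.750)
(H - 258)/(309 - 71) = (-131/4 - 258)/(309 - 71) = -1163/4/238 = -1163/4*1/238 = -1163/952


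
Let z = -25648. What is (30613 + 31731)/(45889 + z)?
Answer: 62344/20241 ≈ 3.0801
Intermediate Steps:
(30613 + 31731)/(45889 + z) = (30613 + 31731)/(45889 - 25648) = 62344/20241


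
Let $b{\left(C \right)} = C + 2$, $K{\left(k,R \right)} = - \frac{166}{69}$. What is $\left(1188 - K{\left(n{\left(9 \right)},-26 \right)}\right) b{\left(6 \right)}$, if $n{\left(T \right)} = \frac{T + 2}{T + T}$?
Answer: $\frac{657104}{69} \approx 9523.3$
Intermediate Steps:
$n{\left(T \right)} = \frac{2 + T}{2 T}$
$K{\left(k,R \right)} = - \frac{166}{69}$ ($K{\left(k,R \right)} = \left(-166\right) \frac{1}{69} = - \frac{166}{69}$)
$b{\left(C \right)} = 2 + C$
$\left(1188 - K{\left(n{\left(9 \right)},-26 \right)}\right) b{\left(6 \right)} = \left(1188 - - \frac{166}{69}\right) \left(2 + 6\right) = \left(1188 + \frac{166}{69}\right) 8 = \frac{82138}{69} \cdot 8 = \frac{657104}{69}$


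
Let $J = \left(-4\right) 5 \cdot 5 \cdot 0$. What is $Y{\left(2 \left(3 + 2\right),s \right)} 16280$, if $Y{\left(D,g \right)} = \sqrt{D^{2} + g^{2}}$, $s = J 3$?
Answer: $162800$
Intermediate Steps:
$J = 0$ ($J = \left(-20\right) 0 = 0$)
$s = 0$ ($s = 0 \cdot 3 = 0$)
$Y{\left(2 \left(3 + 2\right),s \right)} 16280 = \sqrt{\left(2 \left(3 + 2\right)\right)^{2} + 0^{2}} \cdot 16280 = \sqrt{\left(2 \cdot 5\right)^{2} + 0} \cdot 16280 = \sqrt{10^{2} + 0} \cdot 16280 = \sqrt{100 + 0} \cdot 16280 = \sqrt{100} \cdot 16280 = 10 \cdot 16280 = 162800$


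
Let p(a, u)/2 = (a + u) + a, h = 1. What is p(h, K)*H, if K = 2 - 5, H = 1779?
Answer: -3558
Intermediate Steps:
K = -3
p(a, u) = 2*u + 4*a (p(a, u) = 2*((a + u) + a) = 2*(u + 2*a) = 2*u + 4*a)
p(h, K)*H = (2*(-3) + 4*1)*1779 = (-6 + 4)*1779 = -2*1779 = -3558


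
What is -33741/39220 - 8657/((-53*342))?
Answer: -2566621/6706620 ≈ -0.38270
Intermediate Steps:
-33741/39220 - 8657/((-53*342)) = -33741*1/39220 - 8657/(-18126) = -33741/39220 - 8657*(-1/18126) = -33741/39220 + 8657/18126 = -2566621/6706620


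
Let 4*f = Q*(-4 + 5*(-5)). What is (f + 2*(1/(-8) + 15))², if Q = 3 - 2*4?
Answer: 4356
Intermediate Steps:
Q = -5 (Q = 3 - 8 = -5)
f = 145/4 (f = (-5*(-4 + 5*(-5)))/4 = (-5*(-4 - 25))/4 = (-5*(-29))/4 = (¼)*145 = 145/4 ≈ 36.250)
(f + 2*(1/(-8) + 15))² = (145/4 + 2*(1/(-8) + 15))² = (145/4 + 2*(-⅛ + 15))² = (145/4 + 2*(119/8))² = (145/4 + 119/4)² = 66² = 4356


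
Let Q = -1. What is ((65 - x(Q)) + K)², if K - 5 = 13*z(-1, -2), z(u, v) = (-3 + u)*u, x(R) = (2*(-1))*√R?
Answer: 14880 + 488*I ≈ 14880.0 + 488.0*I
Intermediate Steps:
x(R) = -2*√R
z(u, v) = u*(-3 + u)
K = 57 (K = 5 + 13*(-(-3 - 1)) = 5 + 13*(-1*(-4)) = 5 + 13*4 = 5 + 52 = 57)
((65 - x(Q)) + K)² = ((65 - (-2)*√(-1)) + 57)² = ((65 - (-2)*I) + 57)² = ((65 + 2*I) + 57)² = (122 + 2*I)²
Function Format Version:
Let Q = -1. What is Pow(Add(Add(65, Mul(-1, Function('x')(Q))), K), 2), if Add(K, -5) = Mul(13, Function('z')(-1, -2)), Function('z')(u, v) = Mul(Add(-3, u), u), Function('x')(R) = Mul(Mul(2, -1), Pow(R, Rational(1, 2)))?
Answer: Add(14880, Mul(488, I)) ≈ Add(14880., Mul(488.00, I))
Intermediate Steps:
Function('x')(R) = Mul(-2, Pow(R, Rational(1, 2)))
Function('z')(u, v) = Mul(u, Add(-3, u))
K = 57 (K = Add(5, Mul(13, Mul(-1, Add(-3, -1)))) = Add(5, Mul(13, Mul(-1, -4))) = Add(5, Mul(13, 4)) = Add(5, 52) = 57)
Pow(Add(Add(65, Mul(-1, Function('x')(Q))), K), 2) = Pow(Add(Add(65, Mul(-1, Mul(-2, Pow(-1, Rational(1, 2))))), 57), 2) = Pow(Add(Add(65, Mul(-1, Mul(-2, I))), 57), 2) = Pow(Add(Add(65, Mul(2, I)), 57), 2) = Pow(Add(122, Mul(2, I)), 2)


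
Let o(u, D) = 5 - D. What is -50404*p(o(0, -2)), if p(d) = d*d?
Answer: -2469796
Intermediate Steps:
p(d) = d²
-50404*p(o(0, -2)) = -50404*(5 - 1*(-2))² = -50404*(5 + 2)² = -50404*7² = -50404*49 = -2469796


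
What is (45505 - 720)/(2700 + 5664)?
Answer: 44785/8364 ≈ 5.3545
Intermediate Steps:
(45505 - 720)/(2700 + 5664) = 44785/8364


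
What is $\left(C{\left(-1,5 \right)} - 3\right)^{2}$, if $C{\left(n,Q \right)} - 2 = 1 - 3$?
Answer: $9$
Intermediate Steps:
$C{\left(n,Q \right)} = 0$ ($C{\left(n,Q \right)} = 2 + \left(1 - 3\right) = 2 - 2 = 0$)
$\left(C{\left(-1,5 \right)} - 3\right)^{2} = \left(0 - 3\right)^{2} = \left(-3\right)^{2} = 9$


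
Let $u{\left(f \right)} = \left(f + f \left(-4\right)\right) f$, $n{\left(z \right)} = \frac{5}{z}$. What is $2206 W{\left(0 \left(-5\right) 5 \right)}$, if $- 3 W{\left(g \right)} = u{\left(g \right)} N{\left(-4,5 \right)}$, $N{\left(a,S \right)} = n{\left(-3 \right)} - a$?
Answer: $0$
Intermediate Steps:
$N{\left(a,S \right)} = - \frac{5}{3} - a$ ($N{\left(a,S \right)} = \frac{5}{-3} - a = 5 \left(- \frac{1}{3}\right) - a = - \frac{5}{3} - a$)
$u{\left(f \right)} = - 3 f^{2}$ ($u{\left(f \right)} = \left(f - 4 f\right) f = - 3 f f = - 3 f^{2}$)
$W{\left(g \right)} = \frac{7 g^{2}}{3}$ ($W{\left(g \right)} = - \frac{- 3 g^{2} \left(- \frac{5}{3} - -4\right)}{3} = - \frac{- 3 g^{2} \left(- \frac{5}{3} + 4\right)}{3} = - \frac{- 3 g^{2} \cdot \frac{7}{3}}{3} = - \frac{\left(-7\right) g^{2}}{3} = \frac{7 g^{2}}{3}$)
$2206 W{\left(0 \left(-5\right) 5 \right)} = 2206 \frac{7 \left(0 \left(-5\right) 5\right)^{2}}{3} = 2206 \frac{7 \left(0 \cdot 5\right)^{2}}{3} = 2206 \frac{7 \cdot 0^{2}}{3} = 2206 \cdot \frac{7}{3} \cdot 0 = 2206 \cdot 0 = 0$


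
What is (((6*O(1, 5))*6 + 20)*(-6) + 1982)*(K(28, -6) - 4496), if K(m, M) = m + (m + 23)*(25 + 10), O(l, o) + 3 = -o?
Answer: -9631970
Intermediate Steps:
O(l, o) = -3 - o
K(m, M) = 805 + 36*m (K(m, M) = m + (23 + m)*35 = m + (805 + 35*m) = 805 + 36*m)
(((6*O(1, 5))*6 + 20)*(-6) + 1982)*(K(28, -6) - 4496) = (((6*(-3 - 1*5))*6 + 20)*(-6) + 1982)*((805 + 36*28) - 4496) = (((6*(-3 - 5))*6 + 20)*(-6) + 1982)*((805 + 1008) - 4496) = (((6*(-8))*6 + 20)*(-6) + 1982)*(1813 - 4496) = ((-48*6 + 20)*(-6) + 1982)*(-2683) = ((-288 + 20)*(-6) + 1982)*(-2683) = (-268*(-6) + 1982)*(-2683) = (1608 + 1982)*(-2683) = 3590*(-2683) = -9631970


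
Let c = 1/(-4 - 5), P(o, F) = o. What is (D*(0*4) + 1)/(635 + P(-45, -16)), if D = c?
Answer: 1/590 ≈ 0.0016949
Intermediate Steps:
c = -1/9 (c = 1/(-9) = -1/9 ≈ -0.11111)
D = -1/9 ≈ -0.11111
(D*(0*4) + 1)/(635 + P(-45, -16)) = (-0*4 + 1)/(635 - 45) = (-1/9*0 + 1)/590 = (0 + 1)/590 = (1/590)*1 = 1/590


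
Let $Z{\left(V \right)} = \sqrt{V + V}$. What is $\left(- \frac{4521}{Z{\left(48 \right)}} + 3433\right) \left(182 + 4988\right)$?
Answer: $17748610 - \frac{3895595 \sqrt{6}}{4} \approx 1.5363 \cdot 10^{7}$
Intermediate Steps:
$Z{\left(V \right)} = \sqrt{2} \sqrt{V}$ ($Z{\left(V \right)} = \sqrt{2 V} = \sqrt{2} \sqrt{V}$)
$\left(- \frac{4521}{Z{\left(48 \right)}} + 3433\right) \left(182 + 4988\right) = \left(- \frac{4521}{\sqrt{2} \sqrt{48}} + 3433\right) \left(182 + 4988\right) = \left(- \frac{4521}{\sqrt{2} \cdot 4 \sqrt{3}} + 3433\right) 5170 = \left(- \frac{4521}{4 \sqrt{6}} + 3433\right) 5170 = \left(- 4521 \frac{\sqrt{6}}{24} + 3433\right) 5170 = \left(- \frac{1507 \sqrt{6}}{8} + 3433\right) 5170 = \left(3433 - \frac{1507 \sqrt{6}}{8}\right) 5170 = 17748610 - \frac{3895595 \sqrt{6}}{4}$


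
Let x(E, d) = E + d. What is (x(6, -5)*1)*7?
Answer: 7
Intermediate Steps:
(x(6, -5)*1)*7 = ((6 - 5)*1)*7 = (1*1)*7 = 1*7 = 7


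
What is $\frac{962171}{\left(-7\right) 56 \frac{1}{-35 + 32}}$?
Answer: $\frac{412359}{56} \approx 7363.6$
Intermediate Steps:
$\frac{962171}{\left(-7\right) 56 \frac{1}{-35 + 32}} = \frac{962171}{\left(-392\right) \frac{1}{-3}} = \frac{962171}{\left(-392\right) \left(- \frac{1}{3}\right)} = \frac{962171}{\frac{392}{3}} = 962171 \cdot \frac{3}{392} = \frac{412359}{56}$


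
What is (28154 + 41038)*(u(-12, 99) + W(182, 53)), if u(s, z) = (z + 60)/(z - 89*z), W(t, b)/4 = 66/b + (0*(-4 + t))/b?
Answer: 2202170901/6413 ≈ 3.4339e+5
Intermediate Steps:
W(t, b) = 264/b (W(t, b) = 4*(66/b + (0*(-4 + t))/b) = 4*(66/b + 0/b) = 4*(66/b + 0) = 4*(66/b) = 264/b)
u(s, z) = -(60 + z)/(88*z) (u(s, z) = (60 + z)/((-88*z)) = (60 + z)*(-1/(88*z)) = -(60 + z)/(88*z))
(28154 + 41038)*(u(-12, 99) + W(182, 53)) = (28154 + 41038)*((1/88)*(-60 - 1*99)/99 + 264/53) = 69192*((1/88)*(1/99)*(-60 - 99) + 264*(1/53)) = 69192*((1/88)*(1/99)*(-159) + 264/53) = 69192*(-53/2904 + 264/53) = 69192*(763847/153912) = 2202170901/6413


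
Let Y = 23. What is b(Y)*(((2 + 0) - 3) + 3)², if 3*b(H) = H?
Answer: 92/3 ≈ 30.667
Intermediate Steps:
b(H) = H/3
b(Y)*(((2 + 0) - 3) + 3)² = ((⅓)*23)*(((2 + 0) - 3) + 3)² = 23*((2 - 3) + 3)²/3 = 23*(-1 + 3)²/3 = (23/3)*2² = (23/3)*4 = 92/3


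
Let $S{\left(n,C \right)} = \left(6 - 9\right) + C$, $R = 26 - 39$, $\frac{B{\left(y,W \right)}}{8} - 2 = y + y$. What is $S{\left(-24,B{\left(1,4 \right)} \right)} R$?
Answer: $-377$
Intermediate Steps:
$B{\left(y,W \right)} = 16 + 16 y$ ($B{\left(y,W \right)} = 16 + 8 \left(y + y\right) = 16 + 8 \cdot 2 y = 16 + 16 y$)
$R = -13$
$S{\left(n,C \right)} = -3 + C$
$S{\left(-24,B{\left(1,4 \right)} \right)} R = \left(-3 + \left(16 + 16 \cdot 1\right)\right) \left(-13\right) = \left(-3 + \left(16 + 16\right)\right) \left(-13\right) = \left(-3 + 32\right) \left(-13\right) = 29 \left(-13\right) = -377$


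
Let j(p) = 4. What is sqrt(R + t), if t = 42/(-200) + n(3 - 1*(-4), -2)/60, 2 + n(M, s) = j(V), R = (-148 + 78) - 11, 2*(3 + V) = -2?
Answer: 7*I*sqrt(1491)/30 ≈ 9.0098*I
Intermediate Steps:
V = -4 (V = -3 + (1/2)*(-2) = -3 - 1 = -4)
R = -81 (R = -70 - 11 = -81)
n(M, s) = 2 (n(M, s) = -2 + 4 = 2)
t = -53/300 (t = 42/(-200) + 2/60 = 42*(-1/200) + 2*(1/60) = -21/100 + 1/30 = -53/300 ≈ -0.17667)
sqrt(R + t) = sqrt(-81 - 53/300) = sqrt(-24353/300) = 7*I*sqrt(1491)/30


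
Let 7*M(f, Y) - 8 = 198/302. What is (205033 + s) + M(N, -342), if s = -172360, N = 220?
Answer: 34536668/1057 ≈ 32674.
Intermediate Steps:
M(f, Y) = 1307/1057 (M(f, Y) = 8/7 + (198/302)/7 = 8/7 + (198*(1/302))/7 = 8/7 + (⅐)*(99/151) = 8/7 + 99/1057 = 1307/1057)
(205033 + s) + M(N, -342) = (205033 - 172360) + 1307/1057 = 32673 + 1307/1057 = 34536668/1057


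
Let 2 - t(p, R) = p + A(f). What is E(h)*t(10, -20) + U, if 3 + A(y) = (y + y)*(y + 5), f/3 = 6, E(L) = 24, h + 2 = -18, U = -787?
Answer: -20779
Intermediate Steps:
h = -20 (h = -2 - 18 = -20)
f = 18 (f = 3*6 = 18)
A(y) = -3 + 2*y*(5 + y) (A(y) = -3 + (y + y)*(y + 5) = -3 + (2*y)*(5 + y) = -3 + 2*y*(5 + y))
t(p, R) = -823 - p (t(p, R) = 2 - (p + (-3 + 2*18**2 + 10*18)) = 2 - (p + (-3 + 2*324 + 180)) = 2 - (p + (-3 + 648 + 180)) = 2 - (p + 825) = 2 - (825 + p) = 2 + (-825 - p) = -823 - p)
E(h)*t(10, -20) + U = 24*(-823 - 1*10) - 787 = 24*(-823 - 10) - 787 = 24*(-833) - 787 = -19992 - 787 = -20779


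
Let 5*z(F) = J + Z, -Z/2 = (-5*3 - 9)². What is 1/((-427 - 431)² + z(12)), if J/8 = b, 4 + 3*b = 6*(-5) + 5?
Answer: 15/11038772 ≈ 1.3588e-6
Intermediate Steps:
b = -29/3 (b = -4/3 + (6*(-5) + 5)/3 = -4/3 + (-30 + 5)/3 = -4/3 + (⅓)*(-25) = -4/3 - 25/3 = -29/3 ≈ -9.6667)
J = -232/3 (J = 8*(-29/3) = -232/3 ≈ -77.333)
Z = -1152 (Z = -2*(-5*3 - 9)² = -2*(-15 - 9)² = -2*(-24)² = -2*576 = -1152)
z(F) = -3688/15 (z(F) = (-232/3 - 1152)/5 = (⅕)*(-3688/3) = -3688/15)
1/((-427 - 431)² + z(12)) = 1/((-427 - 431)² - 3688/15) = 1/((-858)² - 3688/15) = 1/(736164 - 3688/15) = 1/(11038772/15) = 15/11038772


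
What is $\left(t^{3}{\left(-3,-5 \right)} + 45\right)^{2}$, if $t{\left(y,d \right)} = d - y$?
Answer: $1369$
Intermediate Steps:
$\left(t^{3}{\left(-3,-5 \right)} + 45\right)^{2} = \left(\left(-5 - -3\right)^{3} + 45\right)^{2} = \left(\left(-5 + 3\right)^{3} + 45\right)^{2} = \left(\left(-2\right)^{3} + 45\right)^{2} = \left(-8 + 45\right)^{2} = 37^{2} = 1369$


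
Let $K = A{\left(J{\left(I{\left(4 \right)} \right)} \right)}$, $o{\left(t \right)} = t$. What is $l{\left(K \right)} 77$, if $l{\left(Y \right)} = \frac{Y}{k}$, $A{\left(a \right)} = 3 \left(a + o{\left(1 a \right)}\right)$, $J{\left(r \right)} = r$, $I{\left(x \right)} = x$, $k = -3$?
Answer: $-616$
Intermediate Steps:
$A{\left(a \right)} = 6 a$ ($A{\left(a \right)} = 3 \left(a + 1 a\right) = 3 \left(a + a\right) = 3 \cdot 2 a = 6 a$)
$K = 24$ ($K = 6 \cdot 4 = 24$)
$l{\left(Y \right)} = - \frac{Y}{3}$ ($l{\left(Y \right)} = \frac{Y}{-3} = Y \left(- \frac{1}{3}\right) = - \frac{Y}{3}$)
$l{\left(K \right)} 77 = \left(- \frac{1}{3}\right) 24 \cdot 77 = \left(-8\right) 77 = -616$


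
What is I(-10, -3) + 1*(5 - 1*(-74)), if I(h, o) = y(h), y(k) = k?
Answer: 69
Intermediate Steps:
I(h, o) = h
I(-10, -3) + 1*(5 - 1*(-74)) = -10 + 1*(5 - 1*(-74)) = -10 + 1*(5 + 74) = -10 + 1*79 = -10 + 79 = 69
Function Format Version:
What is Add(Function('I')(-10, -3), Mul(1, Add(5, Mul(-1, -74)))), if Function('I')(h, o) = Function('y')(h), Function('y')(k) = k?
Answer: 69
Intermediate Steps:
Function('I')(h, o) = h
Add(Function('I')(-10, -3), Mul(1, Add(5, Mul(-1, -74)))) = Add(-10, Mul(1, Add(5, Mul(-1, -74)))) = Add(-10, Mul(1, Add(5, 74))) = Add(-10, Mul(1, 79)) = Add(-10, 79) = 69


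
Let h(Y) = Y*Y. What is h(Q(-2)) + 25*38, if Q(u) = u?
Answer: 954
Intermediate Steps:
h(Y) = Y²
h(Q(-2)) + 25*38 = (-2)² + 25*38 = 4 + 950 = 954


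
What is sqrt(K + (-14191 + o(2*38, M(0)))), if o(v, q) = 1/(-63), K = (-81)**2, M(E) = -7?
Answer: I*sqrt(3364837)/21 ≈ 87.35*I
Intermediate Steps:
K = 6561
o(v, q) = -1/63
sqrt(K + (-14191 + o(2*38, M(0)))) = sqrt(6561 + (-14191 - 1/63)) = sqrt(6561 - 894034/63) = sqrt(-480691/63) = I*sqrt(3364837)/21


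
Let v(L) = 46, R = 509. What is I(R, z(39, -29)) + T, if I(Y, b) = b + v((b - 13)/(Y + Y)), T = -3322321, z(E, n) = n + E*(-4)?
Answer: -3322460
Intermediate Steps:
z(E, n) = n - 4*E
I(Y, b) = 46 + b (I(Y, b) = b + 46 = 46 + b)
I(R, z(39, -29)) + T = (46 + (-29 - 4*39)) - 3322321 = (46 + (-29 - 156)) - 3322321 = (46 - 185) - 3322321 = -139 - 3322321 = -3322460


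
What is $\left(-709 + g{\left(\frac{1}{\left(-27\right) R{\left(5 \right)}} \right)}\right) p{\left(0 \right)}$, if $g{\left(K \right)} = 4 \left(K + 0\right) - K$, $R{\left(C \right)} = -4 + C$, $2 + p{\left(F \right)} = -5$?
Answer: $\frac{44674}{9} \approx 4963.8$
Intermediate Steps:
$p{\left(F \right)} = -7$ ($p{\left(F \right)} = -2 - 5 = -7$)
$g{\left(K \right)} = 3 K$ ($g{\left(K \right)} = 4 K - K = 3 K$)
$\left(-709 + g{\left(\frac{1}{\left(-27\right) R{\left(5 \right)}} \right)}\right) p{\left(0 \right)} = \left(-709 + 3 \frac{1}{\left(-27\right) \left(-4 + 5\right)}\right) \left(-7\right) = \left(-709 + 3 \left(- \frac{1}{27 \cdot 1}\right)\right) \left(-7\right) = \left(-709 + 3 \left(\left(- \frac{1}{27}\right) 1\right)\right) \left(-7\right) = \left(-709 + 3 \left(- \frac{1}{27}\right)\right) \left(-7\right) = \left(-709 - \frac{1}{9}\right) \left(-7\right) = \left(- \frac{6382}{9}\right) \left(-7\right) = \frac{44674}{9}$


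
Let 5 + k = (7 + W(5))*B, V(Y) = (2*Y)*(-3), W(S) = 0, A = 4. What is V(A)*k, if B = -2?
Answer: 456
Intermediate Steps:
V(Y) = -6*Y
k = -19 (k = -5 + (7 + 0)*(-2) = -5 + 7*(-2) = -5 - 14 = -19)
V(A)*k = -6*4*(-19) = -24*(-19) = 456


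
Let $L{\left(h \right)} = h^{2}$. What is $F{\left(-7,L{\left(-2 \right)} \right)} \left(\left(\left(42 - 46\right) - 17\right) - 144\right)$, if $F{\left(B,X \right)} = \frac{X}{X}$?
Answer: $-165$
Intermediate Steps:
$F{\left(B,X \right)} = 1$
$F{\left(-7,L{\left(-2 \right)} \right)} \left(\left(\left(42 - 46\right) - 17\right) - 144\right) = 1 \left(\left(\left(42 - 46\right) - 17\right) - 144\right) = 1 \left(\left(-4 - 17\right) - 144\right) = 1 \left(-21 - 144\right) = 1 \left(-165\right) = -165$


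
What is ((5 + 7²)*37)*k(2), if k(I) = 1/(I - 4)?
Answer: -999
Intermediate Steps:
k(I) = 1/(-4 + I)
((5 + 7²)*37)*k(2) = ((5 + 7²)*37)/(-4 + 2) = ((5 + 49)*37)/(-2) = (54*37)*(-½) = 1998*(-½) = -999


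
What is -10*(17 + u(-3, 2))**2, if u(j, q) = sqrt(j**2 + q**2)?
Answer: -3020 - 340*sqrt(13) ≈ -4245.9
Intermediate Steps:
-10*(17 + u(-3, 2))**2 = -10*(17 + sqrt((-3)**2 + 2**2))**2 = -10*(17 + sqrt(9 + 4))**2 = -10*(17 + sqrt(13))**2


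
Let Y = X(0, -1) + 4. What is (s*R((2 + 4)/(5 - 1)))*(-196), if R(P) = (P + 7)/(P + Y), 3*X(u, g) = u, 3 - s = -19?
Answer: -6664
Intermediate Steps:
s = 22 (s = 3 - 1*(-19) = 3 + 19 = 22)
X(u, g) = u/3
Y = 4 (Y = (⅓)*0 + 4 = 0 + 4 = 4)
R(P) = (7 + P)/(4 + P) (R(P) = (P + 7)/(P + 4) = (7 + P)/(4 + P))
(s*R((2 + 4)/(5 - 1)))*(-196) = (22*((7 + (2 + 4)/(5 - 1))/(4 + (2 + 4)/(5 - 1))))*(-196) = (22*((7 + 6/4)/(4 + 6/4)))*(-196) = (22*((7 + 6*(¼))/(4 + 6*(¼))))*(-196) = (22*((7 + 3/2)/(4 + 3/2)))*(-196) = (22*((17/2)/(11/2)))*(-196) = (22*((2/11)*(17/2)))*(-196) = (22*(17/11))*(-196) = 34*(-196) = -6664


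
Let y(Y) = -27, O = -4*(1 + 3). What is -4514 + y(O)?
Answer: -4541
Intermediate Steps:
O = -16 (O = -4*4 = -16)
-4514 + y(O) = -4514 - 27 = -4541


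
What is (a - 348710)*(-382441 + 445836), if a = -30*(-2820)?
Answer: -16743253450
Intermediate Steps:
a = 84600
(a - 348710)*(-382441 + 445836) = (84600 - 348710)*(-382441 + 445836) = -264110*63395 = -16743253450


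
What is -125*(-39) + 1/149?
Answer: 726376/149 ≈ 4875.0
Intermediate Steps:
-125*(-39) + 1/149 = 4875 + 1/149 = 726376/149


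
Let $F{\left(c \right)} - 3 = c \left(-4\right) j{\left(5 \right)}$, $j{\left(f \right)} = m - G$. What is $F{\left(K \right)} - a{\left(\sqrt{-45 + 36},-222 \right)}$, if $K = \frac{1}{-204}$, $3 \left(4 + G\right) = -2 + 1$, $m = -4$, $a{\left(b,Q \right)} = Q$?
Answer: $\frac{34426}{153} \approx 225.01$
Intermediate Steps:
$G = - \frac{13}{3}$ ($G = -4 + \frac{-2 + 1}{3} = -4 + \frac{1}{3} \left(-1\right) = -4 - \frac{1}{3} = - \frac{13}{3} \approx -4.3333$)
$j{\left(f \right)} = \frac{1}{3}$ ($j{\left(f \right)} = -4 - - \frac{13}{3} = -4 + \frac{13}{3} = \frac{1}{3}$)
$K = - \frac{1}{204} \approx -0.004902$
$F{\left(c \right)} = 3 - \frac{4 c}{3}$ ($F{\left(c \right)} = 3 + c \left(-4\right) \frac{1}{3} = 3 + - 4 c \frac{1}{3} = 3 - \frac{4 c}{3}$)
$F{\left(K \right)} - a{\left(\sqrt{-45 + 36},-222 \right)} = \left(3 - - \frac{1}{153}\right) - -222 = \left(3 + \frac{1}{153}\right) + 222 = \frac{460}{153} + 222 = \frac{34426}{153}$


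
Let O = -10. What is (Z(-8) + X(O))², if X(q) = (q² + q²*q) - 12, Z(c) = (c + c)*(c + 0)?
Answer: 614656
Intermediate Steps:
Z(c) = 2*c² (Z(c) = (2*c)*c = 2*c²)
X(q) = -12 + q² + q³ (X(q) = (q² + q³) - 12 = -12 + q² + q³)
(Z(-8) + X(O))² = (2*(-8)² + (-12 + (-10)² + (-10)³))² = (2*64 + (-12 + 100 - 1000))² = (128 - 912)² = (-784)² = 614656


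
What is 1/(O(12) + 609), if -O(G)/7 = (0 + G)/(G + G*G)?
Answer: 13/7910 ≈ 0.0016435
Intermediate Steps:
O(G) = -7*G/(G + G²) (O(G) = -7*(0 + G)/(G + G*G) = -7*G/(G + G²))
1/(O(12) + 609) = 1/(-7/(1 + 12) + 609) = 1/(-7/13 + 609) = 1/(7910/13) = 13/7910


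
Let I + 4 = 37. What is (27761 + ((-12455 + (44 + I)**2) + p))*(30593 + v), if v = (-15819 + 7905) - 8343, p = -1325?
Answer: 285429760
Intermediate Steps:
I = 33 (I = -4 + 37 = 33)
v = -16257 (v = -7914 - 8343 = -16257)
(27761 + ((-12455 + (44 + I)**2) + p))*(30593 + v) = (27761 + ((-12455 + (44 + 33)**2) - 1325))*(30593 - 16257) = (27761 + ((-12455 + 77**2) - 1325))*14336 = (27761 + ((-12455 + 5929) - 1325))*14336 = (27761 + (-6526 - 1325))*14336 = (27761 - 7851)*14336 = 19910*14336 = 285429760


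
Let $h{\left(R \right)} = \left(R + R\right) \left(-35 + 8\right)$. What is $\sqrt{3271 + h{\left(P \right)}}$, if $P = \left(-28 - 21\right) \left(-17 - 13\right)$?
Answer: $11 i \sqrt{629} \approx 275.88 i$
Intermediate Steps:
$P = 1470$ ($P = \left(-49\right) \left(-30\right) = 1470$)
$h{\left(R \right)} = - 54 R$ ($h{\left(R \right)} = 2 R \left(-27\right) = - 54 R$)
$\sqrt{3271 + h{\left(P \right)}} = \sqrt{3271 - 79380} = \sqrt{-76109} = 11 i \sqrt{629}$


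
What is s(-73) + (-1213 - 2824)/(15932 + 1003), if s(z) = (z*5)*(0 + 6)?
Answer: -37091687/16935 ≈ -2190.2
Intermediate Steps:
s(z) = 30*z (s(z) = (5*z)*6 = 30*z)
s(-73) + (-1213 - 2824)/(15932 + 1003) = 30*(-73) + (-1213 - 2824)/(15932 + 1003) = -2190 - 4037/16935 = -37091687/16935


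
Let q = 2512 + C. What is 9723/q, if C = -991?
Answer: 3241/507 ≈ 6.3925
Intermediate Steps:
q = 1521 (q = 2512 - 991 = 1521)
9723/q = 9723/1521 = 9723*(1/1521) = 3241/507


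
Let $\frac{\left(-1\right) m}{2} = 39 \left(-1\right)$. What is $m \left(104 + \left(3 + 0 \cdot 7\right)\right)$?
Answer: $8346$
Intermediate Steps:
$m = 78$ ($m = - 2 \cdot 39 \left(-1\right) = \left(-2\right) \left(-39\right) = 78$)
$m \left(104 + \left(3 + 0 \cdot 7\right)\right) = 78 \left(104 + \left(3 + 0 \cdot 7\right)\right) = 78 \left(104 + \left(3 + 0\right)\right) = 78 \left(104 + 3\right) = 78 \cdot 107 = 8346$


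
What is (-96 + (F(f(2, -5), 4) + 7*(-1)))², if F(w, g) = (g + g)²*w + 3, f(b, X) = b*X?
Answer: 547600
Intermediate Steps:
f(b, X) = X*b
F(w, g) = 3 + 4*w*g² (F(w, g) = (2*g)²*w + 3 = (4*g²)*w + 3 = 4*w*g² + 3 = 3 + 4*w*g²)
(-96 + (F(f(2, -5), 4) + 7*(-1)))² = (-96 + ((3 + 4*(-5*2)*4²) + 7*(-1)))² = (-96 + ((3 + 4*(-10)*16) - 7))² = (-96 + ((3 - 640) - 7))² = (-96 + (-637 - 7))² = (-96 - 644)² = (-740)² = 547600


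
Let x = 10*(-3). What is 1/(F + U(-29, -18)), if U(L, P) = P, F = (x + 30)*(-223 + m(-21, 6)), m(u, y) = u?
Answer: -1/18 ≈ -0.055556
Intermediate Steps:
x = -30
F = 0 (F = (-30 + 30)*(-223 - 21) = 0*(-244) = 0)
1/(F + U(-29, -18)) = 1/(0 - 18) = 1/(-18) = -1/18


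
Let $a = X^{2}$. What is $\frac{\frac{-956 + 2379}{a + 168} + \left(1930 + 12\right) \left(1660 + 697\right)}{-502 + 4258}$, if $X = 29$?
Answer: $\frac{1539497023}{1263268} \approx 1218.7$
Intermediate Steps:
$a = 841$ ($a = 29^{2} = 841$)
$\frac{\frac{-956 + 2379}{a + 168} + \left(1930 + 12\right) \left(1660 + 697\right)}{-502 + 4258} = \frac{\frac{-956 + 2379}{841 + 168} + \left(1930 + 12\right) \left(1660 + 697\right)}{-502 + 4258} = \frac{\frac{1423}{1009} + 1942 \cdot 2357}{3756} = \left(1423 \cdot \frac{1}{1009} + 4577294\right) \frac{1}{3756} = \left(\frac{1423}{1009} + 4577294\right) \frac{1}{3756} = \frac{4618491069}{1009} \cdot \frac{1}{3756} = \frac{1539497023}{1263268}$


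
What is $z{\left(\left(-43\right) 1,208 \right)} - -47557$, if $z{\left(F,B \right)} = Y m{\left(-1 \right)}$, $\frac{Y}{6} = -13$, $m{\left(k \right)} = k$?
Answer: $47635$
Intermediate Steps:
$Y = -78$ ($Y = 6 \left(-13\right) = -78$)
$z{\left(F,B \right)} = 78$ ($z{\left(F,B \right)} = \left(-78\right) \left(-1\right) = 78$)
$z{\left(\left(-43\right) 1,208 \right)} - -47557 = 78 - -47557 = 78 + 47557 = 47635$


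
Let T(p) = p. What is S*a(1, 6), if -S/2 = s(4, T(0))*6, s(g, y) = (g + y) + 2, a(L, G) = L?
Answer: -72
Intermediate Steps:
s(g, y) = 2 + g + y
S = -72 (S = -2*(2 + 4 + 0)*6 = -12*6 = -2*36 = -72)
S*a(1, 6) = -72*1 = -72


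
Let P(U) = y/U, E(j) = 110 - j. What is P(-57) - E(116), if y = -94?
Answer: 436/57 ≈ 7.6491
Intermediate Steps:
P(U) = -94/U
P(-57) - E(116) = -94/(-57) - (110 - 1*116) = -94*(-1/57) - (110 - 116) = 94/57 - 1*(-6) = 94/57 + 6 = 436/57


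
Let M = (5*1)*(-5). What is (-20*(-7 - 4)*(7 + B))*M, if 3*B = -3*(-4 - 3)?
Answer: -77000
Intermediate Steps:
B = 7 (B = (-3*(-4 - 3))/3 = (-3*(-7))/3 = (⅓)*21 = 7)
M = -25 (M = 5*(-5) = -25)
(-20*(-7 - 4)*(7 + B))*M = -20*(-7 - 4)*(7 + 7)*(-25) = -(-220)*14*(-25) = -20*(-154)*(-25) = 3080*(-25) = -77000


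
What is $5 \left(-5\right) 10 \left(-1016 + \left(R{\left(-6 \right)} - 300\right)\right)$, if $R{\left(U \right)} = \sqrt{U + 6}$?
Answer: $329000$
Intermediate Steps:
$R{\left(U \right)} = \sqrt{6 + U}$
$5 \left(-5\right) 10 \left(-1016 + \left(R{\left(-6 \right)} - 300\right)\right) = 5 \left(-5\right) 10 \left(-1016 + \left(\sqrt{6 - 6} - 300\right)\right) = \left(-25\right) 10 \left(-1016 - \left(300 - \sqrt{0}\right)\right) = - 250 \left(-1016 + \left(0 - 300\right)\right) = - 250 \left(-1016 - 300\right) = \left(-250\right) \left(-1316\right) = 329000$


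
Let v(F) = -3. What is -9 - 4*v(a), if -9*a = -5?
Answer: 3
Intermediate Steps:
a = 5/9 (a = -⅑*(-5) = 5/9 ≈ 0.55556)
-9 - 4*v(a) = -9 - 4*(-3) = -9 + 12 = 3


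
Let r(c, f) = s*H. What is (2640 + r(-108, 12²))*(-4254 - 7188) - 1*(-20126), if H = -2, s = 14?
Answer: -29866378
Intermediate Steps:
r(c, f) = -28 (r(c, f) = 14*(-2) = -28)
(2640 + r(-108, 12²))*(-4254 - 7188) - 1*(-20126) = (2640 - 28)*(-4254 - 7188) - 1*(-20126) = 2612*(-11442) + 20126 = -29886504 + 20126 = -29866378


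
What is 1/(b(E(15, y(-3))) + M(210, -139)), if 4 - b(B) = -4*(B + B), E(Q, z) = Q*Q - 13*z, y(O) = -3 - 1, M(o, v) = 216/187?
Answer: 187/415356 ≈ 0.00045022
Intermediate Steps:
M(o, v) = 216/187 (M(o, v) = 216*(1/187) = 216/187)
y(O) = -4
E(Q, z) = Q**2 - 13*z
b(B) = 4 + 8*B (b(B) = 4 - (-4)*(B + B) = 4 - (-4)*2*B = 4 - (-8)*B = 4 + 8*B)
1/(b(E(15, y(-3))) + M(210, -139)) = 1/((4 + 8*(15**2 - 13*(-4))) + 216/187) = 1/((4 + 8*(225 + 52)) + 216/187) = 1/((4 + 8*277) + 216/187) = 1/((4 + 2216) + 216/187) = 1/(2220 + 216/187) = 1/(415356/187) = 187/415356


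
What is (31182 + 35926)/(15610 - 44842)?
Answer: -16777/7308 ≈ -2.2957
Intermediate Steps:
(31182 + 35926)/(15610 - 44842) = 67108/(-29232) = 67108*(-1/29232) = -16777/7308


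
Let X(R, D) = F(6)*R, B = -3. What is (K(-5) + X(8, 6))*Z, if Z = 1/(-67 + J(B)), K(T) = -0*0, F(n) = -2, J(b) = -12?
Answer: 16/79 ≈ 0.20253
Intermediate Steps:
K(T) = 0 (K(T) = -1*0 = 0)
X(R, D) = -2*R
Z = -1/79 (Z = 1/(-67 - 12) = 1/(-79) = -1/79 ≈ -0.012658)
(K(-5) + X(8, 6))*Z = (0 - 2*8)*(-1/79) = (0 - 16)*(-1/79) = -16*(-1/79) = 16/79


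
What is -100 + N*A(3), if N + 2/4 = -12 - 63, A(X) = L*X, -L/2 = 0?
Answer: -100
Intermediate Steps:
L = 0 (L = -2*0 = 0)
A(X) = 0 (A(X) = 0*X = 0)
N = -151/2 (N = -1/2 + (-12 - 63) = -1/2 - 75 = -151/2 ≈ -75.500)
-100 + N*A(3) = -100 - 151/2*0 = -100 + 0 = -100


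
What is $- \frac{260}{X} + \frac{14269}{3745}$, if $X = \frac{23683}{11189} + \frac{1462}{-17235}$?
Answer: $- \frac{182179805775197}{1467359110315} \approx -124.15$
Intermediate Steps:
$X = \frac{391818187}{192842415}$ ($X = 23683 \cdot \frac{1}{11189} + 1462 \left(- \frac{1}{17235}\right) = \frac{23683}{11189} - \frac{1462}{17235} = \frac{391818187}{192842415} \approx 2.0318$)
$- \frac{260}{X} + \frac{14269}{3745} = - \frac{260}{\frac{391818187}{192842415}} + \frac{14269}{3745} = \left(-260\right) \frac{192842415}{391818187} + 14269 \cdot \frac{1}{3745} = - \frac{50139027900}{391818187} + \frac{14269}{3745} = - \frac{182179805775197}{1467359110315}$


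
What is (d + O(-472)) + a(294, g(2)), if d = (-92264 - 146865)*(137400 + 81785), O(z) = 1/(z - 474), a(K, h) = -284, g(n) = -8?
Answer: -49583161680955/946 ≈ -5.2413e+10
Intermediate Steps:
O(z) = 1/(-474 + z)
d = -52413489865 (d = -239129*219185 = -52413489865)
(d + O(-472)) + a(294, g(2)) = (-52413489865 + 1/(-474 - 472)) - 284 = (-52413489865 + 1/(-946)) - 284 = (-52413489865 - 1/946) - 284 = -49583161412291/946 - 284 = -49583161680955/946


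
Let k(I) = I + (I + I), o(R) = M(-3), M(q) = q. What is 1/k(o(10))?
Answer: -⅑ ≈ -0.11111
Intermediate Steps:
o(R) = -3
k(I) = 3*I (k(I) = I + 2*I = 3*I)
1/k(o(10)) = 1/(3*(-3)) = 1/(-9) = -⅑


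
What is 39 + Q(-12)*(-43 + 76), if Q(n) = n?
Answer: -357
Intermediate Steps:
39 + Q(-12)*(-43 + 76) = 39 - 12*(-43 + 76) = 39 - 12*33 = 39 - 396 = -357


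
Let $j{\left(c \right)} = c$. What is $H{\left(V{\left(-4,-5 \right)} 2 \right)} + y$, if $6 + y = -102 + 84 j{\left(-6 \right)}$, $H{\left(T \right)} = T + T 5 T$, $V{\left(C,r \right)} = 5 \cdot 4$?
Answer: $7428$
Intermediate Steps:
$V{\left(C,r \right)} = 20$
$H{\left(T \right)} = T + 5 T^{2}$ ($H{\left(T \right)} = T + 5 T T = T + 5 T^{2}$)
$y = -612$ ($y = -6 + \left(-102 + 84 \left(-6\right)\right) = -6 - 606 = -612$)
$H{\left(V{\left(-4,-5 \right)} 2 \right)} + y = 20 \cdot 2 \left(1 + 5 \cdot 20 \cdot 2\right) - 612 = 40 \left(1 + 5 \cdot 40\right) - 612 = 40 \left(1 + 200\right) - 612 = 40 \cdot 201 - 612 = 8040 - 612 = 7428$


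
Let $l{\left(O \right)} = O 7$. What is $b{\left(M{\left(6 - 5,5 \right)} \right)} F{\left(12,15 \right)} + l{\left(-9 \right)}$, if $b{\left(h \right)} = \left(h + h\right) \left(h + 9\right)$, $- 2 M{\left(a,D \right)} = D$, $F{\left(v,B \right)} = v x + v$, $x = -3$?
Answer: $717$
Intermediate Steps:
$F{\left(v,B \right)} = - 2 v$ ($F{\left(v,B \right)} = v \left(-3\right) + v = - 3 v + v = - 2 v$)
$M{\left(a,D \right)} = - \frac{D}{2}$
$l{\left(O \right)} = 7 O$
$b{\left(h \right)} = 2 h \left(9 + h\right)$
$b{\left(M{\left(6 - 5,5 \right)} \right)} F{\left(12,15 \right)} + l{\left(-9 \right)} = 2 \left(\left(- \frac{1}{2}\right) 5\right) \left(9 - \frac{5}{2}\right) \left(\left(-2\right) 12\right) + 7 \left(-9\right) = 2 \left(- \frac{5}{2}\right) \left(9 - \frac{5}{2}\right) \left(-24\right) - 63 = 2 \left(- \frac{5}{2}\right) \frac{13}{2} \left(-24\right) - 63 = \left(- \frac{65}{2}\right) \left(-24\right) - 63 = 780 - 63 = 717$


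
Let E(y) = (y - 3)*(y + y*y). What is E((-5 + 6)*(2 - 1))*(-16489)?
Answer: 65956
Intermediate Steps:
E(y) = (-3 + y)*(y + y²)
E((-5 + 6)*(2 - 1))*(-16489) = (((-5 + 6)*(2 - 1))*(-3 + ((-5 + 6)*(2 - 1))² - 2*(-5 + 6)*(2 - 1)))*(-16489) = ((1*1)*(-3 + (1*1)² - 2))*(-16489) = (1*(-3 + 1² - 2*1))*(-16489) = (1*(-3 + 1 - 2))*(-16489) = (1*(-4))*(-16489) = -4*(-16489) = 65956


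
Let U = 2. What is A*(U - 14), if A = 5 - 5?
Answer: 0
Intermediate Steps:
A = 0
A*(U - 14) = 0*(2 - 14) = 0*(-12) = 0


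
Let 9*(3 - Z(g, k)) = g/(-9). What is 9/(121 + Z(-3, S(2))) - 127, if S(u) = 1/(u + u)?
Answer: -424826/3347 ≈ -126.93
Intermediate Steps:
S(u) = 1/(2*u)
Z(g, k) = 3 + g/81 (Z(g, k) = 3 - g/(9*(-9)) = 3 - g*(-1)/(9*9) = 3 - (-1)*g/81 = 3 + g/81)
9/(121 + Z(-3, S(2))) - 127 = 9/(121 + (3 + (1/81)*(-3))) - 127 = 9/(121 + (3 - 1/27)) - 127 = 9/(121 + 80/27) - 127 = 9/(3347/27) - 127 = 9*(27/3347) - 127 = 243/3347 - 127 = -424826/3347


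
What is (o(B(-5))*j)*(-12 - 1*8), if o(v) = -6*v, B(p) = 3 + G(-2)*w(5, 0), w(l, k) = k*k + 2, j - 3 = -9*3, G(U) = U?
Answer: 2880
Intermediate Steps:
j = -24 (j = 3 - 9*3 = 3 - 27 = -24)
w(l, k) = 2 + k² (w(l, k) = k² + 2 = 2 + k²)
B(p) = -1 (B(p) = 3 - 2*(2 + 0²) = 3 - 2*(2 + 0) = 3 - 2*2 = 3 - 4 = -1)
(o(B(-5))*j)*(-12 - 1*8) = (-6*(-1)*(-24))*(-12 - 1*8) = (6*(-24))*(-12 - 8) = -144*(-20) = 2880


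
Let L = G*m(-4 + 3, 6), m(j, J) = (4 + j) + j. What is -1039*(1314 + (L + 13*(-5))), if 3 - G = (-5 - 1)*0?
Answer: -1303945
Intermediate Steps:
m(j, J) = 4 + 2*j
G = 3 (G = 3 - (-5 - 1)*0 = 3 - (-6)*0 = 3 - 1*0 = 3 + 0 = 3)
L = 6 (L = 3*(4 + 2*(-4 + 3)) = 3*(4 + 2*(-1)) = 3*(4 - 2) = 3*2 = 6)
-1039*(1314 + (L + 13*(-5))) = -1039*(1314 + (6 + 13*(-5))) = -1039*(1314 + (6 - 65)) = -1039*(1314 - 59) = -1039*1255 = -1303945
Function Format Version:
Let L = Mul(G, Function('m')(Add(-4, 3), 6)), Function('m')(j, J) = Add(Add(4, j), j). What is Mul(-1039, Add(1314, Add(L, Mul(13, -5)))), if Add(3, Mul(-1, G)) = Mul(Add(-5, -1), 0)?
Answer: -1303945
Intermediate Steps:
Function('m')(j, J) = Add(4, Mul(2, j))
G = 3 (G = Add(3, Mul(-1, Mul(Add(-5, -1), 0))) = Add(3, Mul(-1, Mul(-6, 0))) = Add(3, Mul(-1, 0)) = Add(3, 0) = 3)
L = 6 (L = Mul(3, Add(4, Mul(2, Add(-4, 3)))) = Mul(3, Add(4, Mul(2, -1))) = Mul(3, Add(4, -2)) = Mul(3, 2) = 6)
Mul(-1039, Add(1314, Add(L, Mul(13, -5)))) = Mul(-1039, Add(1314, Add(6, Mul(13, -5)))) = Mul(-1039, Add(1314, Add(6, -65))) = Mul(-1039, Add(1314, -59)) = Mul(-1039, 1255) = -1303945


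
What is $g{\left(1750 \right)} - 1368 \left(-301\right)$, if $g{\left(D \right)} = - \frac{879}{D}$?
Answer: $\frac{720593121}{1750} \approx 4.1177 \cdot 10^{5}$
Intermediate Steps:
$g{\left(1750 \right)} - 1368 \left(-301\right) = - \frac{879}{1750} - 1368 \left(-301\right) = \left(-879\right) \frac{1}{1750} - -411768 = - \frac{879}{1750} + 411768 = \frac{720593121}{1750}$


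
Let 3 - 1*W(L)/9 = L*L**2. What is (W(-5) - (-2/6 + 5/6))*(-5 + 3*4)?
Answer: 16121/2 ≈ 8060.5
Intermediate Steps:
W(L) = 27 - 9*L**3 (W(L) = 27 - 9*L*L**2 = 27 - 9*L**3)
(W(-5) - (-2/6 + 5/6))*(-5 + 3*4) = ((27 - 9*(-5)**3) - (-2/6 + 5/6))*(-5 + 3*4) = ((27 - 9*(-125)) - (-2*1/6 + 5*(1/6)))*(-5 + 12) = ((27 + 1125) - (-1/3 + 5/6))*7 = (1152 - 1*1/2)*7 = (1152 - 1/2)*7 = (2303/2)*7 = 16121/2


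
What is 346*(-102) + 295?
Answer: -34997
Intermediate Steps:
346*(-102) + 295 = -35292 + 295 = -34997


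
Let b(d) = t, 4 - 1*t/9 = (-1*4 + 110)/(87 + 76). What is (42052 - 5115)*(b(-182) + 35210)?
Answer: 212171446928/163 ≈ 1.3017e+9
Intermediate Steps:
t = 4914/163 (t = 36 - 9*(-1*4 + 110)/(87 + 76) = 36 - 9*(-4 + 110)/163 = 36 - 954/163 = 4914/163 ≈ 30.147)
b(d) = 4914/163
(42052 - 5115)*(b(-182) + 35210) = (42052 - 5115)*(4914/163 + 35210) = 36937*(5744144/163) = 212171446928/163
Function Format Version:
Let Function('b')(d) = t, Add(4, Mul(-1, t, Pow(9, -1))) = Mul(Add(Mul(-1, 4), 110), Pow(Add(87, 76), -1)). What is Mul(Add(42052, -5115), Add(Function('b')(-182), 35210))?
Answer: Rational(212171446928, 163) ≈ 1.3017e+9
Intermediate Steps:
t = Rational(4914, 163) (t = Add(36, Mul(-9, Mul(Add(Mul(-1, 4), 110), Pow(Add(87, 76), -1)))) = Add(36, Mul(-9, Mul(Add(-4, 110), Pow(163, -1)))) = Add(36, Mul(-9, Mul(106, Rational(1, 163)))) = Add(36, Mul(-9, Rational(106, 163))) = Add(36, Rational(-954, 163)) = Rational(4914, 163) ≈ 30.147)
Function('b')(d) = Rational(4914, 163)
Mul(Add(42052, -5115), Add(Function('b')(-182), 35210)) = Mul(Add(42052, -5115), Add(Rational(4914, 163), 35210)) = Mul(36937, Rational(5744144, 163)) = Rational(212171446928, 163)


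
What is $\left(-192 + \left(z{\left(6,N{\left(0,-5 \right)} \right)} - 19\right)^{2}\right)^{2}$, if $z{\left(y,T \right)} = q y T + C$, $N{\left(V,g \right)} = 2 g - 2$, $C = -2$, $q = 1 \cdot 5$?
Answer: $21016010961$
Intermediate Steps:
$q = 5$
$N{\left(V,g \right)} = -2 + 2 g$
$z{\left(y,T \right)} = -2 + 5 T y$ ($z{\left(y,T \right)} = 5 y T - 2 = 5 T y - 2 = -2 + 5 T y$)
$\left(-192 + \left(z{\left(6,N{\left(0,-5 \right)} \right)} - 19\right)^{2}\right)^{2} = \left(-192 + \left(\left(-2 + 5 \left(-2 + 2 \left(-5\right)\right) 6\right) - 19\right)^{2}\right)^{2} = \left(-192 + \left(\left(-2 + 5 \left(-2 - 10\right) 6\right) - 19\right)^{2}\right)^{2} = \left(-192 + \left(\left(-2 + 5 \left(-12\right) 6\right) - 19\right)^{2}\right)^{2} = \left(-192 + \left(\left(-2 - 360\right) - 19\right)^{2}\right)^{2} = \left(-192 + \left(-362 - 19\right)^{2}\right)^{2} = \left(-192 + \left(-381\right)^{2}\right)^{2} = \left(-192 + 145161\right)^{2} = 144969^{2} = 21016010961$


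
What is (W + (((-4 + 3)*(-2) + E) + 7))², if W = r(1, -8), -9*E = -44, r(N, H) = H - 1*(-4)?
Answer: 7921/81 ≈ 97.790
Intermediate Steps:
r(N, H) = 4 + H (r(N, H) = H + 4 = 4 + H)
E = 44/9 (E = -⅑*(-44) = 44/9 ≈ 4.8889)
W = -4 (W = 4 - 8 = -4)
(W + (((-4 + 3)*(-2) + E) + 7))² = (-4 + (((-4 + 3)*(-2) + 44/9) + 7))² = (-4 + ((-1*(-2) + 44/9) + 7))² = (-4 + ((2 + 44/9) + 7))² = (-4 + (62/9 + 7))² = (-4 + 125/9)² = (89/9)² = 7921/81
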